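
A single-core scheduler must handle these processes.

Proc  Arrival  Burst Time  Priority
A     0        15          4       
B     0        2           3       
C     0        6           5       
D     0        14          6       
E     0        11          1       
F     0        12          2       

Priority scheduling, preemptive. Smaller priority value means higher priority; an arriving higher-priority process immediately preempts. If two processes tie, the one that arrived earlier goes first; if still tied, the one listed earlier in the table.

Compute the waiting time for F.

Gantt: | E 0-11 | F 11-23 | B 23-25 | A 25-40 | C 40-46 | D 46-60 |
Completion: A=40  B=25  C=46  D=60  E=11  F=23
Waiting(F) = turnaround − burst = 23 − 12 = 11

11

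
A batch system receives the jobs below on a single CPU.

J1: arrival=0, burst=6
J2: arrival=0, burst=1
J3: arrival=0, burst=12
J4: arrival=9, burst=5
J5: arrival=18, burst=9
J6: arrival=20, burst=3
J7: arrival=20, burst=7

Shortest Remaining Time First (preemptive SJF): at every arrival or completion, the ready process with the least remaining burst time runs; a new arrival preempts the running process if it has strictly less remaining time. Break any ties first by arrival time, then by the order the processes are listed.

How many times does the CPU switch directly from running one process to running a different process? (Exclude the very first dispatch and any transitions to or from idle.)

8

Schedule: | J2 0-1 | J1 1-7 | J3 7-9 | J4 9-14 | J3 14-20 | J6 20-23 | J3 23-27 | J7 27-34 | J5 34-43 |
Completion: J1=7  J2=1  J3=27  J4=14  J5=43  J6=23  J7=34
Turnaround (C−A): J1=7  J2=1  J3=27  J4=5  J5=25  J6=3  J7=14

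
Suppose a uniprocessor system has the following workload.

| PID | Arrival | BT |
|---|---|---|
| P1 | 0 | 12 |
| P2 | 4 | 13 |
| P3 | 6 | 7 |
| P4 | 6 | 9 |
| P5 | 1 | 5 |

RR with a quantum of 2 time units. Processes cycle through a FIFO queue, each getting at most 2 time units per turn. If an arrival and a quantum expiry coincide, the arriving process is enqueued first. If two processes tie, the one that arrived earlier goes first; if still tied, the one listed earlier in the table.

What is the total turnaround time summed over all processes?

Schedule: | P1 0-2 | P5 2-4 | P1 4-6 | P2 6-8 | P5 8-10 | P3 10-12 | P4 12-14 | P1 14-16 | P2 16-18 | P5 18-19 | P3 19-21 | P4 21-23 | P1 23-25 | P2 25-27 | P3 27-29 | P4 29-31 | P1 31-33 | P2 33-35 | P3 35-36 | P4 36-38 | P1 38-40 | P2 40-42 | P4 42-43 | P2 43-46 |
Completion: P1=40  P2=46  P3=36  P4=43  P5=19
Turnaround (C−A): P1=40  P2=42  P3=30  P4=37  P5=18
Turnaround = completion − arrival: P1=40, P2=42, P3=30, P4=37, P5=18
Total turnaround = 40 + 42 + 30 + 37 + 18 = 167

167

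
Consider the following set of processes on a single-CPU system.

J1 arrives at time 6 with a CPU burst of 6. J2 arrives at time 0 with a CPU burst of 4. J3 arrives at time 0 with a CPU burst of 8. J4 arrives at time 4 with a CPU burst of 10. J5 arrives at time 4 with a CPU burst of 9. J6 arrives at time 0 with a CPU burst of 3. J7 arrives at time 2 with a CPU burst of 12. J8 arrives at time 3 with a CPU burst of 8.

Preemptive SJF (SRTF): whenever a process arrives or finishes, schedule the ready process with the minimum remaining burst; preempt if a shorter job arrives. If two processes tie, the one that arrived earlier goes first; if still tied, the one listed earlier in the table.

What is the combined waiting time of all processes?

140

Schedule: | J6 0-3 | J2 3-7 | J1 7-13 | J3 13-21 | J8 21-29 | J5 29-38 | J4 38-48 | J7 48-60 |
Completion: J1=13  J2=7  J3=21  J4=48  J5=38  J6=3  J7=60  J8=29
Turnaround (C−A): J1=7  J2=7  J3=21  J4=44  J5=34  J6=3  J7=58  J8=26
Waiting = turnaround − burst: J1=1, J2=3, J3=13, J4=34, J5=25, J6=0, J7=46, J8=18
Total waiting = 1 + 3 + 13 + 34 + 25 + 0 + 46 + 18 = 140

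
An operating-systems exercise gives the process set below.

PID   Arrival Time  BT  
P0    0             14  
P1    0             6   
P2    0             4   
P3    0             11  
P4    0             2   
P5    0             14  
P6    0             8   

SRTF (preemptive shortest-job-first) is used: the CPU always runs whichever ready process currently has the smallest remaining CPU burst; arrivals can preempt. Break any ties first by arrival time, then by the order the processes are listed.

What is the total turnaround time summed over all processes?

Timeline: | P4 0-2 | P2 2-6 | P1 6-12 | P6 12-20 | P3 20-31 | P0 31-45 | P5 45-59 |
Completion: P0=45  P1=12  P2=6  P3=31  P4=2  P5=59  P6=20
Turnaround (C−A): P0=45  P1=12  P2=6  P3=31  P4=2  P5=59  P6=20
Turnaround = completion − arrival: P0=45, P1=12, P2=6, P3=31, P4=2, P5=59, P6=20
Total turnaround = 45 + 12 + 6 + 31 + 2 + 59 + 20 = 175

175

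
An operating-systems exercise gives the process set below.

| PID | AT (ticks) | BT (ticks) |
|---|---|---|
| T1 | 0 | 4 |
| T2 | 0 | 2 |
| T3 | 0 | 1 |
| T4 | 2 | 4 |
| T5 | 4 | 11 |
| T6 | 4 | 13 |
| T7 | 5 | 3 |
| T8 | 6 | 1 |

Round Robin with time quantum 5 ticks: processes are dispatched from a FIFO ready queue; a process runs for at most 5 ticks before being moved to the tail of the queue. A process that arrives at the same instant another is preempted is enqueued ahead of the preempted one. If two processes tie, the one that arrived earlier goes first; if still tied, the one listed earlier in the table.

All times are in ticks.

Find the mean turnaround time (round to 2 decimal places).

Timeline: | T1 0-4 | T2 4-6 | T3 6-7 | T4 7-11 | T5 11-16 | T6 16-21 | T7 21-24 | T8 24-25 | T5 25-30 | T6 30-35 | T5 35-36 | T6 36-39 |
Completion: T1=4  T2=6  T3=7  T4=11  T5=36  T6=39  T7=24  T8=25
Turnaround times: T1=4, T2=6, T3=7, T4=9, T5=32, T6=35, T7=19, T8=19
Average turnaround = (4+6+7+9+32+35+19+19) / 8 = 131/8 = 16.38

16.38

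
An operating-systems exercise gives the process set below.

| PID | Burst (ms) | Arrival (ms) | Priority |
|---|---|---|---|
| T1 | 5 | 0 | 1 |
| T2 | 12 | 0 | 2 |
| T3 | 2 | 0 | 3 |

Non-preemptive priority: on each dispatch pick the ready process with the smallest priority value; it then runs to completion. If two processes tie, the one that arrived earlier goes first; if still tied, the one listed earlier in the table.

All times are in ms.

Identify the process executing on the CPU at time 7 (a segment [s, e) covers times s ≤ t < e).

T2

Gantt: | T1 0-5 | T2 5-17 | T3 17-19 |
Completion: T1=5  T2=17  T3=19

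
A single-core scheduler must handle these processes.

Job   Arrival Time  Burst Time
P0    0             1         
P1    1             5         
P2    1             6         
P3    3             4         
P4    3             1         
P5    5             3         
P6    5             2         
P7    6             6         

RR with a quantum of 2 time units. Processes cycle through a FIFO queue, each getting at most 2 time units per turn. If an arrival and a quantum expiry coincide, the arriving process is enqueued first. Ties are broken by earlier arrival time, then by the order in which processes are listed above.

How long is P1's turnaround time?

20

Timeline: | P0 0-1 | P1 1-3 | P2 3-5 | P3 5-7 | P4 7-8 | P1 8-10 | P5 10-12 | P6 12-14 | P2 14-16 | P7 16-18 | P3 18-20 | P1 20-21 | P5 21-22 | P2 22-24 | P7 24-28 |
Completion: P0=1  P1=21  P2=24  P3=20  P4=8  P5=22  P6=14  P7=28
Turnaround (C−A): P0=1  P1=20  P2=23  P3=17  P4=5  P5=17  P6=9  P7=22
Turnaround(P1) = completion − arrival = 21 − 1 = 20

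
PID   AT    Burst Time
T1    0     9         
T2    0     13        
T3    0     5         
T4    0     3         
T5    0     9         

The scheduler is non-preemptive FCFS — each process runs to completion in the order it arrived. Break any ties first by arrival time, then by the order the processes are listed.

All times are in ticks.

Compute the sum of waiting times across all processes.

Gantt: | T1 0-9 | T2 9-22 | T3 22-27 | T4 27-30 | T5 30-39 |
Completion: T1=9  T2=22  T3=27  T4=30  T5=39
Turnaround (C−A): T1=9  T2=22  T3=27  T4=30  T5=39
Waiting = turnaround − burst: T1=0, T2=9, T3=22, T4=27, T5=30
Total waiting = 0 + 9 + 22 + 27 + 30 = 88

88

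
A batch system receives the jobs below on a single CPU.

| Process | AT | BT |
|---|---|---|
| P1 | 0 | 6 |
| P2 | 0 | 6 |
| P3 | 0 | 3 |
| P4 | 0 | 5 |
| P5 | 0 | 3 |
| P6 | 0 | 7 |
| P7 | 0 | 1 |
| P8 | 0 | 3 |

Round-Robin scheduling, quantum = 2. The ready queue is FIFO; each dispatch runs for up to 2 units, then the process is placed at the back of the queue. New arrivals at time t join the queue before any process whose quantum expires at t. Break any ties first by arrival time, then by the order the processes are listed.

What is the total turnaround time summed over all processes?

Schedule: | P1 0-2 | P2 2-4 | P3 4-6 | P4 6-8 | P5 8-10 | P6 10-12 | P7 12-13 | P8 13-15 | P1 15-17 | P2 17-19 | P3 19-20 | P4 20-22 | P5 22-23 | P6 23-25 | P8 25-26 | P1 26-28 | P2 28-30 | P4 30-31 | P6 31-34 |
Completion: P1=28  P2=30  P3=20  P4=31  P5=23  P6=34  P7=13  P8=26
Turnaround = completion − arrival: P1=28, P2=30, P3=20, P4=31, P5=23, P6=34, P7=13, P8=26
Total turnaround = 28 + 30 + 20 + 31 + 23 + 34 + 13 + 26 = 205

205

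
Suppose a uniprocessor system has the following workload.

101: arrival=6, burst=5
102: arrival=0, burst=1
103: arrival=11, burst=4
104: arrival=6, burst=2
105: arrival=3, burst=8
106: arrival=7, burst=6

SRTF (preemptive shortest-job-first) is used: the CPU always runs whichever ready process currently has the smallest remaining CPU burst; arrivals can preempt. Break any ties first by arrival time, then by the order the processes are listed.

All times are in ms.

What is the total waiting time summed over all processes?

30

Schedule: | 102 0-1 | idle 1-3 | 105 3-6 | 104 6-8 | 105 8-13 | 103 13-17 | 101 17-22 | 106 22-28 |
Completion: 101=22  102=1  103=17  104=8  105=13  106=28
Waiting = turnaround − burst: 101=11, 102=0, 103=2, 104=0, 105=2, 106=15
Total waiting = 11 + 0 + 2 + 0 + 2 + 15 = 30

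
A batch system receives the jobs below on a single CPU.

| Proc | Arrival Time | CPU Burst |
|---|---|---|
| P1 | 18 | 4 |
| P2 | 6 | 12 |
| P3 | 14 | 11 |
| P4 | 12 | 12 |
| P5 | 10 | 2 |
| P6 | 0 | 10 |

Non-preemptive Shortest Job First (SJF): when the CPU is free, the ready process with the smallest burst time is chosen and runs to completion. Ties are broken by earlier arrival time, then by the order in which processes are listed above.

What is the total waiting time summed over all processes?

Schedule: | P6 0-10 | P5 10-12 | P2 12-24 | P1 24-28 | P3 28-39 | P4 39-51 |
Completion: P1=28  P2=24  P3=39  P4=51  P5=12  P6=10
Turnaround (C−A): P1=10  P2=18  P3=25  P4=39  P5=2  P6=10
Waiting = turnaround − burst: P1=6, P2=6, P3=14, P4=27, P5=0, P6=0
Total waiting = 6 + 6 + 14 + 27 + 0 + 0 = 53

53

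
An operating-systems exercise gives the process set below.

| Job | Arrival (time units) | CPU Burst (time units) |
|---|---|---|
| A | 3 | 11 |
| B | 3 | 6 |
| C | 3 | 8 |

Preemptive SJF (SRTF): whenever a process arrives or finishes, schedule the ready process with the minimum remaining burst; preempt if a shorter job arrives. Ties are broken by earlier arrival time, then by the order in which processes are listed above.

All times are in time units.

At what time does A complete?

Gantt: | idle 0-3 | B 3-9 | C 9-17 | A 17-28 |
Completion: A=28  B=9  C=17
Turnaround (C−A): A=25  B=6  C=14

28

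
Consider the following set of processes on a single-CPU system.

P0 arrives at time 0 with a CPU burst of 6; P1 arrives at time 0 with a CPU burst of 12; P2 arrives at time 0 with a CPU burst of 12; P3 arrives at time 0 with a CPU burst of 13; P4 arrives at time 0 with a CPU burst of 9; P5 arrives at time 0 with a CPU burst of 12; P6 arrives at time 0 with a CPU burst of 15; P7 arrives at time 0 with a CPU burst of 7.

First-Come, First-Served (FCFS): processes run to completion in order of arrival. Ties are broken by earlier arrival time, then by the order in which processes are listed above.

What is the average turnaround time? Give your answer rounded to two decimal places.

47.25

Gantt: | P0 0-6 | P1 6-18 | P2 18-30 | P3 30-43 | P4 43-52 | P5 52-64 | P6 64-79 | P7 79-86 |
Completion: P0=6  P1=18  P2=30  P3=43  P4=52  P5=64  P6=79  P7=86
Turnaround (C−A): P0=6  P1=18  P2=30  P3=43  P4=52  P5=64  P6=79  P7=86
Turnaround times: P0=6, P1=18, P2=30, P3=43, P4=52, P5=64, P6=79, P7=86
Average turnaround = (6+18+30+43+52+64+79+86) / 8 = 378/8 = 47.25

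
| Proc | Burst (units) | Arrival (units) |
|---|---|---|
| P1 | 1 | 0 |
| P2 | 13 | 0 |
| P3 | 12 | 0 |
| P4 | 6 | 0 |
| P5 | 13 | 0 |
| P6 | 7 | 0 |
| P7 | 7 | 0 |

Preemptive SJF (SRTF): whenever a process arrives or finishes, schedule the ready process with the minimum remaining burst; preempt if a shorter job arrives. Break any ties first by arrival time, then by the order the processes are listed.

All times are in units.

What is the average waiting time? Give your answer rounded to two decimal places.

Timeline: | P1 0-1 | P4 1-7 | P6 7-14 | P7 14-21 | P3 21-33 | P2 33-46 | P5 46-59 |
Completion: P1=1  P2=46  P3=33  P4=7  P5=59  P6=14  P7=21
Waiting times: P1=0, P2=33, P3=21, P4=1, P5=46, P6=7, P7=14
Average waiting = (0+33+21+1+46+7+14) / 7 = 122/7 = 17.43

17.43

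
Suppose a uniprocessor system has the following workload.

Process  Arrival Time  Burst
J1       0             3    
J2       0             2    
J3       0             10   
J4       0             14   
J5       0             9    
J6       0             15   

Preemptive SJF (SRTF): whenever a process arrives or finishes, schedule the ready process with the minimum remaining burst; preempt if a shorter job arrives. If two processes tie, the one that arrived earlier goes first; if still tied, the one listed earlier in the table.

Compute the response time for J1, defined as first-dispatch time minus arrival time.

2

Gantt: | J2 0-2 | J1 2-5 | J5 5-14 | J3 14-24 | J4 24-38 | J6 38-53 |
Completion: J1=5  J2=2  J3=24  J4=38  J5=14  J6=53
Response(J1) = first start − arrival = 2 − 0 = 2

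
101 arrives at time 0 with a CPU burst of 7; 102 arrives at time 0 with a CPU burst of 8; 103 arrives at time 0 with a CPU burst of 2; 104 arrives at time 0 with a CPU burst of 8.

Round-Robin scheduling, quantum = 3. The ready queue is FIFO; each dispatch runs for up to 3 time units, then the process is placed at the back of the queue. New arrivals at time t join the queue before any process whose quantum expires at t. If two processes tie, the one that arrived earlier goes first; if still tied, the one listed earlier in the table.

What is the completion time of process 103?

Timeline: | 101 0-3 | 102 3-6 | 103 6-8 | 104 8-11 | 101 11-14 | 102 14-17 | 104 17-20 | 101 20-21 | 102 21-23 | 104 23-25 |
Completion: 101=21  102=23  103=8  104=25

8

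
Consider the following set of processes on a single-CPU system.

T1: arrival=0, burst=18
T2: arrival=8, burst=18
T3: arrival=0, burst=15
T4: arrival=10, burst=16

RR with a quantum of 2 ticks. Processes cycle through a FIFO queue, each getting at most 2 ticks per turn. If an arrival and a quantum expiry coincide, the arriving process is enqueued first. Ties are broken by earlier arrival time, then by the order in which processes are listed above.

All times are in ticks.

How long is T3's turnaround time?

Timeline: | T1 0-2 | T3 2-4 | T1 4-6 | T3 6-8 | T1 8-10 | T2 10-12 | T3 12-14 | T4 14-16 | T1 16-18 | T2 18-20 | T3 20-22 | T4 22-24 | T1 24-26 | T2 26-28 | T3 28-30 | T4 30-32 | T1 32-34 | T2 34-36 | T3 36-38 | T4 38-40 | T1 40-42 | T2 42-44 | T3 44-46 | T4 46-48 | T1 48-50 | T2 50-52 | T3 52-53 | T4 53-55 | T1 55-57 | T2 57-59 | T4 59-61 | T2 61-63 | T4 63-65 | T2 65-67 |
Completion: T1=57  T2=67  T3=53  T4=65
Turnaround (C−A): T1=57  T2=59  T3=53  T4=55
Turnaround(T3) = completion − arrival = 53 − 0 = 53

53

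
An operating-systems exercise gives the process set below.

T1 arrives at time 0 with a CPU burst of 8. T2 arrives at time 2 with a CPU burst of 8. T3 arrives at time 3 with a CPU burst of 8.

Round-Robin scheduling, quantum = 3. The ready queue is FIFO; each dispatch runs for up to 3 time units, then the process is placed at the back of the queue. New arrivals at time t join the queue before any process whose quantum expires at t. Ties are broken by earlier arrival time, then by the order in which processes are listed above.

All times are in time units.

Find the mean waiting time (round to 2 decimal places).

12.33

Gantt: | T1 0-3 | T2 3-6 | T3 6-9 | T1 9-12 | T2 12-15 | T3 15-18 | T1 18-20 | T2 20-22 | T3 22-24 |
Completion: T1=20  T2=22  T3=24
Waiting times: T1=12, T2=12, T3=13
Average waiting = (12+12+13) / 3 = 37/3 = 12.33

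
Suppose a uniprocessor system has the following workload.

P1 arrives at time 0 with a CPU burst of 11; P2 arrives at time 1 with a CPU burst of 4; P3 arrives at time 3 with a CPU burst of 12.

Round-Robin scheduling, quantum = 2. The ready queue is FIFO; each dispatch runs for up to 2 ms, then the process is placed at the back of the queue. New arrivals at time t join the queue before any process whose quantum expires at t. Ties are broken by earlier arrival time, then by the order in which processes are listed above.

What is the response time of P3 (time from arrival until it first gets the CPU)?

3

Schedule: | P1 0-2 | P2 2-4 | P1 4-6 | P3 6-8 | P2 8-10 | P1 10-12 | P3 12-14 | P1 14-16 | P3 16-18 | P1 18-20 | P3 20-22 | P1 22-23 | P3 23-27 |
Completion: P1=23  P2=10  P3=27
Turnaround (C−A): P1=23  P2=9  P3=24
Response(P3) = first start − arrival = 6 − 3 = 3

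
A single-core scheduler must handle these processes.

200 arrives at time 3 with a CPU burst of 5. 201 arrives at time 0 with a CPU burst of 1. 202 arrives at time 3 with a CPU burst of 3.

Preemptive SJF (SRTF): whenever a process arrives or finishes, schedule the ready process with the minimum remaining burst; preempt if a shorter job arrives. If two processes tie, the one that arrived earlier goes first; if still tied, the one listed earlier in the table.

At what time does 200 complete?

Timeline: | 201 0-1 | idle 1-3 | 202 3-6 | 200 6-11 |
Completion: 200=11  201=1  202=6

11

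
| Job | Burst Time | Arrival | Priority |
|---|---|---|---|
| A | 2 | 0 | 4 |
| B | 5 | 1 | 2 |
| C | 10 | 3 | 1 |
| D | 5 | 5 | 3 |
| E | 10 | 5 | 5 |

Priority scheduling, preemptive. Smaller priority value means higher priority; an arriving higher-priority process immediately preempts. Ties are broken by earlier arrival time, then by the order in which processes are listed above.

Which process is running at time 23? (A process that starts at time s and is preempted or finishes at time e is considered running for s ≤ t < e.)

E

Schedule: | A 0-1 | B 1-3 | C 3-13 | B 13-16 | D 16-21 | A 21-22 | E 22-32 |
Completion: A=22  B=16  C=13  D=21  E=32
Turnaround (C−A): A=22  B=15  C=10  D=16  E=27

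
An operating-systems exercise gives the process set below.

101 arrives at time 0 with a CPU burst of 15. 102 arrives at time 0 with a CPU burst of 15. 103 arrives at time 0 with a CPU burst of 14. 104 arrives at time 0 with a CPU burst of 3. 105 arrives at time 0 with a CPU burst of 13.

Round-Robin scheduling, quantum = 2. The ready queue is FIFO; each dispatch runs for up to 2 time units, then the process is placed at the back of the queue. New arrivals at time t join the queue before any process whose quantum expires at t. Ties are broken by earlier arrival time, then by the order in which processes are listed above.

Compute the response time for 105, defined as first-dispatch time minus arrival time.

Gantt: | 101 0-2 | 102 2-4 | 103 4-6 | 104 6-8 | 105 8-10 | 101 10-12 | 102 12-14 | 103 14-16 | 104 16-17 | 105 17-19 | 101 19-21 | 102 21-23 | 103 23-25 | 105 25-27 | 101 27-29 | 102 29-31 | 103 31-33 | 105 33-35 | 101 35-37 | 102 37-39 | 103 39-41 | 105 41-43 | 101 43-45 | 102 45-47 | 103 47-49 | 105 49-51 | 101 51-53 | 102 53-55 | 103 55-57 | 105 57-58 | 101 58-59 | 102 59-60 |
Completion: 101=59  102=60  103=57  104=17  105=58
Turnaround (C−A): 101=59  102=60  103=57  104=17  105=58
Response(105) = first start − arrival = 8 − 0 = 8

8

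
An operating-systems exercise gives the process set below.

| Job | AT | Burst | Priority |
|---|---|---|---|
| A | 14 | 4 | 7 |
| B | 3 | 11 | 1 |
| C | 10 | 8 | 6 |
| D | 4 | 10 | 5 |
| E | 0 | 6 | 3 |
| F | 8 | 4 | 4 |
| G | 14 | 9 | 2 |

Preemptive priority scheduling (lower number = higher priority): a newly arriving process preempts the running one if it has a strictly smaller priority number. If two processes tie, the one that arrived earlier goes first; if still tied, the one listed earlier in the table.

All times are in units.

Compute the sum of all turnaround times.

Gantt: | E 0-3 | B 3-14 | G 14-23 | E 23-26 | F 26-30 | D 30-40 | C 40-48 | A 48-52 |
Completion: A=52  B=14  C=48  D=40  E=26  F=30  G=23
Turnaround (C−A): A=38  B=11  C=38  D=36  E=26  F=22  G=9
Turnaround = completion − arrival: A=38, B=11, C=38, D=36, E=26, F=22, G=9
Total turnaround = 38 + 11 + 38 + 36 + 26 + 22 + 9 = 180

180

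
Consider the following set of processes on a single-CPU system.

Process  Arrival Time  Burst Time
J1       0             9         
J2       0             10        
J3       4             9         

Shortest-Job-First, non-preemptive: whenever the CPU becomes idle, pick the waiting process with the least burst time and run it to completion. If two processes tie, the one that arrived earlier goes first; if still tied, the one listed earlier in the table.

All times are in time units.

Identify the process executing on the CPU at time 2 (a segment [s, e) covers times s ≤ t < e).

Timeline: | J1 0-9 | J3 9-18 | J2 18-28 |
Completion: J1=9  J2=28  J3=18

J1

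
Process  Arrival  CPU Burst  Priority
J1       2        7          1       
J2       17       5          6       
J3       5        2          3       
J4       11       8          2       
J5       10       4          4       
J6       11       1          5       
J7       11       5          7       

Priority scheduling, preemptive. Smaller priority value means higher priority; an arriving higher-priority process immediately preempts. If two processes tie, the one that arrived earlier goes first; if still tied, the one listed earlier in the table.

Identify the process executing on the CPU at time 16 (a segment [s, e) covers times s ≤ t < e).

Timeline: | idle 0-2 | J1 2-9 | J3 9-11 | J4 11-19 | J5 19-23 | J6 23-24 | J2 24-29 | J7 29-34 |
Completion: J1=9  J2=29  J3=11  J4=19  J5=23  J6=24  J7=34
Turnaround (C−A): J1=7  J2=12  J3=6  J4=8  J5=13  J6=13  J7=23

J4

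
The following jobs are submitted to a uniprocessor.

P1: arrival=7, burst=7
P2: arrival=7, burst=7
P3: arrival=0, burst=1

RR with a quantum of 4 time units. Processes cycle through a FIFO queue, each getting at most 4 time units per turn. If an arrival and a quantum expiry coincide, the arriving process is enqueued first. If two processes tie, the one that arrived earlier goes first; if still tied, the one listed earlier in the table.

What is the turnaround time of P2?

14

Gantt: | P3 0-1 | idle 1-7 | P1 7-11 | P2 11-15 | P1 15-18 | P2 18-21 |
Completion: P1=18  P2=21  P3=1
Turnaround (C−A): P1=11  P2=14  P3=1
Turnaround(P2) = completion − arrival = 21 − 7 = 14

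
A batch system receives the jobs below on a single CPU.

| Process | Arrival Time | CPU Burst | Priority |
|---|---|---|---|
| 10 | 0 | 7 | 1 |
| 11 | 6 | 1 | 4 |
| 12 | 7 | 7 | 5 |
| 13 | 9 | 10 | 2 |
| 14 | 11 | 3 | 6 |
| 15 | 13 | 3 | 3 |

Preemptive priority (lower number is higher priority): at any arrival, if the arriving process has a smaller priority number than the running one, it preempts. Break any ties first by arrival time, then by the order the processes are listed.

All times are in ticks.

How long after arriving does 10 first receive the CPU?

0

Gantt: | 10 0-7 | 11 7-8 | 12 8-9 | 13 9-19 | 15 19-22 | 12 22-28 | 14 28-31 |
Completion: 10=7  11=8  12=28  13=19  14=31  15=22
Turnaround (C−A): 10=7  11=2  12=21  13=10  14=20  15=9
Response(10) = first start − arrival = 0 − 0 = 0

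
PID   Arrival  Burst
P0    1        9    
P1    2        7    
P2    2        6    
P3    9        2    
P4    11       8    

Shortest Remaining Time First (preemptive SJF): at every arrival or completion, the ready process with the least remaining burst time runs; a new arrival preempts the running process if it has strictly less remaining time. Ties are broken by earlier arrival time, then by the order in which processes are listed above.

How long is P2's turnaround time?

6

Schedule: | idle 0-1 | P0 1-2 | P2 2-8 | P1 8-9 | P3 9-11 | P1 11-17 | P0 17-25 | P4 25-33 |
Completion: P0=25  P1=17  P2=8  P3=11  P4=33
Turnaround(P2) = completion − arrival = 8 − 2 = 6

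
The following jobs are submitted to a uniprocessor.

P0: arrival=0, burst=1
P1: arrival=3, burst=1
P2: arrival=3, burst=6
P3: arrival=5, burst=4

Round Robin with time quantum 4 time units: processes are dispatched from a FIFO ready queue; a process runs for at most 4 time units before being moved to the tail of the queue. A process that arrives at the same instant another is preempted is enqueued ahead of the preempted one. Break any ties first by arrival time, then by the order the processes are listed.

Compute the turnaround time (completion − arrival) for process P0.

1

Schedule: | P0 0-1 | idle 1-3 | P1 3-4 | P2 4-8 | P3 8-12 | P2 12-14 |
Completion: P0=1  P1=4  P2=14  P3=12
Turnaround (C−A): P0=1  P1=1  P2=11  P3=7
Turnaround(P0) = completion − arrival = 1 − 0 = 1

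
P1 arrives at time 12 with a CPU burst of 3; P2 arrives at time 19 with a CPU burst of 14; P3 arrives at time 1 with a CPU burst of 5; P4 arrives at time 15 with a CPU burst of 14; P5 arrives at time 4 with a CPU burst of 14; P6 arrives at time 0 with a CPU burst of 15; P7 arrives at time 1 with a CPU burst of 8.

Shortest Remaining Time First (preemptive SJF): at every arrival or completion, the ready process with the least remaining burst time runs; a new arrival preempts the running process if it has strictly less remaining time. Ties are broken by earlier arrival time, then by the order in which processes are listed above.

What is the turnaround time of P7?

Gantt: | P6 0-1 | P3 1-6 | P7 6-14 | P1 14-17 | P6 17-31 | P5 31-45 | P4 45-59 | P2 59-73 |
Completion: P1=17  P2=73  P3=6  P4=59  P5=45  P6=31  P7=14
Turnaround(P7) = completion − arrival = 14 − 1 = 13

13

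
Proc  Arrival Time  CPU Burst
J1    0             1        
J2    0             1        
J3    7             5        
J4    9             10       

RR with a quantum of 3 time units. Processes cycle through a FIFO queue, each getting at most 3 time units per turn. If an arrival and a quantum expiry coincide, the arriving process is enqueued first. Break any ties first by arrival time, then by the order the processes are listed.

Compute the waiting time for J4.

Timeline: | J1 0-1 | J2 1-2 | idle 2-7 | J3 7-10 | J4 10-13 | J3 13-15 | J4 15-22 |
Completion: J1=1  J2=2  J3=15  J4=22
Turnaround (C−A): J1=1  J2=2  J3=8  J4=13
Waiting(J4) = turnaround − burst = 13 − 10 = 3

3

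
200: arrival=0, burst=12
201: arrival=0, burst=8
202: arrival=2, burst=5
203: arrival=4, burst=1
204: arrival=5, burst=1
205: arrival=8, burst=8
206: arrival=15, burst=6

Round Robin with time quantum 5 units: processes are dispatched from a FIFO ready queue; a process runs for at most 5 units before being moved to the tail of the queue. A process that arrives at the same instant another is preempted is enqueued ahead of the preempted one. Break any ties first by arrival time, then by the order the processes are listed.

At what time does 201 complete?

30

Timeline: | 200 0-5 | 201 5-10 | 202 10-15 | 203 15-16 | 204 16-17 | 200 17-22 | 205 22-27 | 201 27-30 | 206 30-35 | 200 35-37 | 205 37-40 | 206 40-41 |
Completion: 200=37  201=30  202=15  203=16  204=17  205=40  206=41
Turnaround (C−A): 200=37  201=30  202=13  203=12  204=12  205=32  206=26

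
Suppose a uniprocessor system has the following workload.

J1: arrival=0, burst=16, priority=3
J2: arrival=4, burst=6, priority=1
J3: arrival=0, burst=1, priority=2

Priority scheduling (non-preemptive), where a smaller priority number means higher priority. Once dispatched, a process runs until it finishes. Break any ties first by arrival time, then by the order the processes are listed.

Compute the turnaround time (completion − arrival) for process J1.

17

Schedule: | J3 0-1 | J1 1-17 | J2 17-23 |
Completion: J1=17  J2=23  J3=1
Turnaround(J1) = completion − arrival = 17 − 0 = 17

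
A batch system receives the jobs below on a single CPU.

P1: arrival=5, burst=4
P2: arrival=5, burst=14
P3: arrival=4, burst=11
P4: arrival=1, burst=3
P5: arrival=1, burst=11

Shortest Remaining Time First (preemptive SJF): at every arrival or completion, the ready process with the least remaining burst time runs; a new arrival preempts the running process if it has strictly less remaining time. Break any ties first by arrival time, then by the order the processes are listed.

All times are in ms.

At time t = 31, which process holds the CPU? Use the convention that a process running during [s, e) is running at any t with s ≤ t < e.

Timeline: | idle 0-1 | P4 1-4 | P5 4-5 | P1 5-9 | P5 9-19 | P3 19-30 | P2 30-44 |
Completion: P1=9  P2=44  P3=30  P4=4  P5=19

P2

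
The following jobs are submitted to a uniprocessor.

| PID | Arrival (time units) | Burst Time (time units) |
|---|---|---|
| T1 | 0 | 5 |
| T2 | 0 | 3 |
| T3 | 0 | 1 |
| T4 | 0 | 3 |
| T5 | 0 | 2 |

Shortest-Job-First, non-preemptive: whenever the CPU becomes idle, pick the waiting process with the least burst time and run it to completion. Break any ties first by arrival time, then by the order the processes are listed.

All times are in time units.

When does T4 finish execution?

9

Timeline: | T3 0-1 | T5 1-3 | T2 3-6 | T4 6-9 | T1 9-14 |
Completion: T1=14  T2=6  T3=1  T4=9  T5=3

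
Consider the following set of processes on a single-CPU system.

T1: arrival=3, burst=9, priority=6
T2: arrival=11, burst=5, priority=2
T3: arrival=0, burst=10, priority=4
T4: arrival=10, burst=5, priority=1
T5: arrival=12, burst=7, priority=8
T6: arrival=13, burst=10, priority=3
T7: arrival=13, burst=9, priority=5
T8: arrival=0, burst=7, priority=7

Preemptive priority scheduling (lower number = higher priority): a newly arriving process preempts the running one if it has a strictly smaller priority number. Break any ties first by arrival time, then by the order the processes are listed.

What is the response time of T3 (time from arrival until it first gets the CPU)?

0

Gantt: | T3 0-10 | T4 10-15 | T2 15-20 | T6 20-30 | T7 30-39 | T1 39-48 | T8 48-55 | T5 55-62 |
Completion: T1=48  T2=20  T3=10  T4=15  T5=62  T6=30  T7=39  T8=55
Turnaround (C−A): T1=45  T2=9  T3=10  T4=5  T5=50  T6=17  T7=26  T8=55
Response(T3) = first start − arrival = 0 − 0 = 0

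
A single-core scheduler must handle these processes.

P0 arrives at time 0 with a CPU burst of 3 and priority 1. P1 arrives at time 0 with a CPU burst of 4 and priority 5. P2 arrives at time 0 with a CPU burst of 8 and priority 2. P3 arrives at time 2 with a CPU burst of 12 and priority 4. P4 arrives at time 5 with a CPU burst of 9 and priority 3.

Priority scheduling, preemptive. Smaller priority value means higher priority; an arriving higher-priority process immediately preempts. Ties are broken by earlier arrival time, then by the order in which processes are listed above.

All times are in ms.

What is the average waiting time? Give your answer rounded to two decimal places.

11.80

Schedule: | P0 0-3 | P2 3-11 | P4 11-20 | P3 20-32 | P1 32-36 |
Completion: P0=3  P1=36  P2=11  P3=32  P4=20
Turnaround (C−A): P0=3  P1=36  P2=11  P3=30  P4=15
Waiting times: P0=0, P1=32, P2=3, P3=18, P4=6
Average waiting = (0+32+3+18+6) / 5 = 59/5 = 11.80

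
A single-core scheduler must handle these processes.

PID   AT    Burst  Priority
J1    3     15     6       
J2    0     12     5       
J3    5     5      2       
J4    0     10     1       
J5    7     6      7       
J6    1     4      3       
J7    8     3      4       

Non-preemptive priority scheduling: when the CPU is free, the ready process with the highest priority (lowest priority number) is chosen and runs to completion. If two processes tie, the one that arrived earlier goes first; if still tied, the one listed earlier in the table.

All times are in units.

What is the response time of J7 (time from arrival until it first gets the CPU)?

Schedule: | J4 0-10 | J3 10-15 | J6 15-19 | J7 19-22 | J2 22-34 | J1 34-49 | J5 49-55 |
Completion: J1=49  J2=34  J3=15  J4=10  J5=55  J6=19  J7=22
Turnaround (C−A): J1=46  J2=34  J3=10  J4=10  J5=48  J6=18  J7=14
Response(J7) = first start − arrival = 19 − 8 = 11

11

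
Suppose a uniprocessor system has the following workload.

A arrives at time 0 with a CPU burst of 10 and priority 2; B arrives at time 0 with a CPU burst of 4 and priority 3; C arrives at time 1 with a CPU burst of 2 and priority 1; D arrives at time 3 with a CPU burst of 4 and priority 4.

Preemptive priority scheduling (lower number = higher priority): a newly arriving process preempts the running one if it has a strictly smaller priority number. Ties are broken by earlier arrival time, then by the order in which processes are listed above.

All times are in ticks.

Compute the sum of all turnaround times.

47

Schedule: | A 0-1 | C 1-3 | A 3-12 | B 12-16 | D 16-20 |
Completion: A=12  B=16  C=3  D=20
Turnaround = completion − arrival: A=12, B=16, C=2, D=17
Total turnaround = 12 + 16 + 2 + 17 = 47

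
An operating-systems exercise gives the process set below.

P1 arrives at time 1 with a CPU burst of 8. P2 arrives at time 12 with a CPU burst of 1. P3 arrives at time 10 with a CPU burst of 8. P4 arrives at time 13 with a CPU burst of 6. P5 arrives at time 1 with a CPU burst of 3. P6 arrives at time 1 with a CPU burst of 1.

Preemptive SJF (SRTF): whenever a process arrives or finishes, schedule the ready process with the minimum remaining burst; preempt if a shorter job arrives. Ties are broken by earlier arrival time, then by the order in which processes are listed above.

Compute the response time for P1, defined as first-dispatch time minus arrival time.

Schedule: | idle 0-1 | P6 1-2 | P5 2-5 | P1 5-13 | P2 13-14 | P4 14-20 | P3 20-28 |
Completion: P1=13  P2=14  P3=28  P4=20  P5=5  P6=2
Turnaround (C−A): P1=12  P2=2  P3=18  P4=7  P5=4  P6=1
Response(P1) = first start − arrival = 5 − 1 = 4

4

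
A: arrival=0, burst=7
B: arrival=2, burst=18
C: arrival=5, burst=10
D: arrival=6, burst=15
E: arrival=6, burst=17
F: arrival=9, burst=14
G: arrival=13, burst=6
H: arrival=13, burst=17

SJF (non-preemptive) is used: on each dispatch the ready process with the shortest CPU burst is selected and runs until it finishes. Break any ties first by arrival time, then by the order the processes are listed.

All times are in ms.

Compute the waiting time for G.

4

Schedule: | A 0-7 | C 7-17 | G 17-23 | F 23-37 | D 37-52 | E 52-69 | H 69-86 | B 86-104 |
Completion: A=7  B=104  C=17  D=52  E=69  F=37  G=23  H=86
Waiting(G) = turnaround − burst = 10 − 6 = 4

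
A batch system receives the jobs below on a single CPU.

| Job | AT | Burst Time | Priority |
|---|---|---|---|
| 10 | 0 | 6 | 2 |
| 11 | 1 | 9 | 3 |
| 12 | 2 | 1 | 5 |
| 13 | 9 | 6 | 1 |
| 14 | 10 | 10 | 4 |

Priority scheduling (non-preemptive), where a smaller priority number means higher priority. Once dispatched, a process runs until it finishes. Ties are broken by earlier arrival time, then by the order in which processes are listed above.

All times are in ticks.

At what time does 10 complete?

Gantt: | 10 0-6 | 11 6-15 | 13 15-21 | 14 21-31 | 12 31-32 |
Completion: 10=6  11=15  12=32  13=21  14=31
Turnaround (C−A): 10=6  11=14  12=30  13=12  14=21

6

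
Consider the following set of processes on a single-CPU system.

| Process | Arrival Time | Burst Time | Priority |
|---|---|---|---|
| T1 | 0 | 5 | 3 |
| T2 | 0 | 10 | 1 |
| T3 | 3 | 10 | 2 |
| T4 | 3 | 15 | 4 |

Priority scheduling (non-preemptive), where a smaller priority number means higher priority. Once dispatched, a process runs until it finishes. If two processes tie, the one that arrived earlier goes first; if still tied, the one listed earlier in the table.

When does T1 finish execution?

Timeline: | T2 0-10 | T3 10-20 | T1 20-25 | T4 25-40 |
Completion: T1=25  T2=10  T3=20  T4=40

25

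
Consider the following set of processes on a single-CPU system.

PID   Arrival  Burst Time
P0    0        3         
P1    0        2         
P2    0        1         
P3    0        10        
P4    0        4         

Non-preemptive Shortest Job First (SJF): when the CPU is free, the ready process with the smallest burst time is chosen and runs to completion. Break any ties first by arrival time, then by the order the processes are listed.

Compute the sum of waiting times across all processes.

Timeline: | P2 0-1 | P1 1-3 | P0 3-6 | P4 6-10 | P3 10-20 |
Completion: P0=6  P1=3  P2=1  P3=20  P4=10
Waiting = turnaround − burst: P0=3, P1=1, P2=0, P3=10, P4=6
Total waiting = 3 + 1 + 0 + 10 + 6 = 20

20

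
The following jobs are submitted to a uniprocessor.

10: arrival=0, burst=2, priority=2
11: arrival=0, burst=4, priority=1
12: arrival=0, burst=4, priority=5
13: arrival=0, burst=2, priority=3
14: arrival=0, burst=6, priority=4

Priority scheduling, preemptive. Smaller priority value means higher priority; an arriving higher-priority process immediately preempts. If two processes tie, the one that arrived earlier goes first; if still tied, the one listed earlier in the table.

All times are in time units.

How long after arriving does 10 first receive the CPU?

4

Timeline: | 11 0-4 | 10 4-6 | 13 6-8 | 14 8-14 | 12 14-18 |
Completion: 10=6  11=4  12=18  13=8  14=14
Turnaround (C−A): 10=6  11=4  12=18  13=8  14=14
Response(10) = first start − arrival = 4 − 0 = 4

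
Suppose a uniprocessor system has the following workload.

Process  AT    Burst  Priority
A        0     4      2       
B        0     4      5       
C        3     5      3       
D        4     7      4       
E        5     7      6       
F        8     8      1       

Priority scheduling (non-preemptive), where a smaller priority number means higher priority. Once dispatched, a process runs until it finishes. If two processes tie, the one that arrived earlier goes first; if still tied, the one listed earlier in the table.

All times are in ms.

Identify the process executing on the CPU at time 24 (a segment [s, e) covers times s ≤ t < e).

B

Schedule: | A 0-4 | C 4-9 | F 9-17 | D 17-24 | B 24-28 | E 28-35 |
Completion: A=4  B=28  C=9  D=24  E=35  F=17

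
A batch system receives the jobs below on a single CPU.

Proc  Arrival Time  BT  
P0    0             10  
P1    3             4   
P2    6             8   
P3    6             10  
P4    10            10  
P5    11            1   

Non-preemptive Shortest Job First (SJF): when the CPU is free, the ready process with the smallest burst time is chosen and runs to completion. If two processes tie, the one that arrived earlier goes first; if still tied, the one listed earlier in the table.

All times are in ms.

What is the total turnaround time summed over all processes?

102

Schedule: | P0 0-10 | P1 10-14 | P5 14-15 | P2 15-23 | P3 23-33 | P4 33-43 |
Completion: P0=10  P1=14  P2=23  P3=33  P4=43  P5=15
Turnaround (C−A): P0=10  P1=11  P2=17  P3=27  P4=33  P5=4
Turnaround = completion − arrival: P0=10, P1=11, P2=17, P3=27, P4=33, P5=4
Total turnaround = 10 + 11 + 17 + 27 + 33 + 4 = 102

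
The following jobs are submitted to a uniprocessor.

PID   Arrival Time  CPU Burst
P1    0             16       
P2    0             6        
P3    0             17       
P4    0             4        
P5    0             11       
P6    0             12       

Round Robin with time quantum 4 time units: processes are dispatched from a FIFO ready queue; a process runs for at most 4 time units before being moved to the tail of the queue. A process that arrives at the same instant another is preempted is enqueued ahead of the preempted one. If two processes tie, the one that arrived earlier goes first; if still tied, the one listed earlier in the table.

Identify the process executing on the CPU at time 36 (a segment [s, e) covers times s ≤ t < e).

Gantt: | P1 0-4 | P2 4-8 | P3 8-12 | P4 12-16 | P5 16-20 | P6 20-24 | P1 24-28 | P2 28-30 | P3 30-34 | P5 34-38 | P6 38-42 | P1 42-46 | P3 46-50 | P5 50-53 | P6 53-57 | P1 57-61 | P3 61-66 |
Completion: P1=61  P2=30  P3=66  P4=16  P5=53  P6=57
Turnaround (C−A): P1=61  P2=30  P3=66  P4=16  P5=53  P6=57

P5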